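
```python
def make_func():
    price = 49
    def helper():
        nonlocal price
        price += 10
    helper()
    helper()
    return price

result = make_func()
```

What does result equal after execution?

Step 1: price starts at 49.
Step 2: helper() is called 2 times, each adding 10.
Step 3: price = 49 + 10 * 2 = 69

The answer is 69.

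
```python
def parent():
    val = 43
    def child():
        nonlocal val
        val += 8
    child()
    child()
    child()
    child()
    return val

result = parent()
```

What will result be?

Step 1: val starts at 43.
Step 2: child() is called 4 times, each adding 8.
Step 3: val = 43 + 8 * 4 = 75

The answer is 75.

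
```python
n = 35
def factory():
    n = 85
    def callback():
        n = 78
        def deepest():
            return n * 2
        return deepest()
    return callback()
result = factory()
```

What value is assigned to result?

Step 1: deepest() looks up n through LEGB: not local, finds n = 78 in enclosing callback().
Step 2: Returns 78 * 2 = 156.
Step 3: result = 156

The answer is 156.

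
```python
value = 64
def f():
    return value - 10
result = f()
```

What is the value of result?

Step 1: value = 64 is defined globally.
Step 2: f() looks up value from global scope = 64, then computes 64 - 10 = 54.
Step 3: result = 54

The answer is 54.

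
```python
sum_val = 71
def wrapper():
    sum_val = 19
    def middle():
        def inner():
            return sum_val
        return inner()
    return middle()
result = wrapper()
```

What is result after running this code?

Step 1: wrapper() defines sum_val = 19. middle() and inner() have no local sum_val.
Step 2: inner() checks local (none), enclosing middle() (none), enclosing wrapper() and finds sum_val = 19.
Step 3: result = 19

The answer is 19.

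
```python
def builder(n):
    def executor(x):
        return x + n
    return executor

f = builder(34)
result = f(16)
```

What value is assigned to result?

Step 1: builder(34) creates a closure that captures n = 34.
Step 2: f(16) calls the closure with x = 16, returning 16 + 34 = 50.
Step 3: result = 50

The answer is 50.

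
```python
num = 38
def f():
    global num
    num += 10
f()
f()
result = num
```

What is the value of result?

Step 1: num = 38.
Step 2: First f(): num = 38 + 10 = 48.
Step 3: Second f(): num = 48 + 10 = 58. result = 58

The answer is 58.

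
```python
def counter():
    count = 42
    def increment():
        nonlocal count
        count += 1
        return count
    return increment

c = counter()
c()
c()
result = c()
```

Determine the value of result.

Step 1: counter() creates closure with count = 42.
Step 2: Each c() call increments count via nonlocal. After 3 calls: 42 + 3 = 45.
Step 3: result = 45

The answer is 45.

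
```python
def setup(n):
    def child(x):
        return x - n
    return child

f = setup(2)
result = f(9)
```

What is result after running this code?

Step 1: setup(2) creates a closure capturing n = 2.
Step 2: f(9) computes 9 - 2 = 7.
Step 3: result = 7

The answer is 7.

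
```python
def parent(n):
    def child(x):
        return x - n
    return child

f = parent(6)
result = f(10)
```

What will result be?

Step 1: parent(6) creates a closure capturing n = 6.
Step 2: f(10) computes 10 - 6 = 4.
Step 3: result = 4

The answer is 4.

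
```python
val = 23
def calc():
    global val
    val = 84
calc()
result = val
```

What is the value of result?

Step 1: val = 23 globally.
Step 2: calc() declares global val and sets it to 84.
Step 3: After calc(), global val = 84. result = 84

The answer is 84.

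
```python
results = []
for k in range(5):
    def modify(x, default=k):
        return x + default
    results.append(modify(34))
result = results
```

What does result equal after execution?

Step 1: Default argument default=k is evaluated at function definition time.
Step 2: Each iteration creates modify with default = current k value.
Step 3: modify(34) returns 34 + default. results = [34, 35, 36, 37, 38]

The answer is [34, 35, 36, 37, 38].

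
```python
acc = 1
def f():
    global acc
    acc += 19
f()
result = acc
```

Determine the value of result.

Step 1: acc = 1 globally.
Step 2: f() modifies global acc: acc += 19 = 20.
Step 3: result = 20

The answer is 20.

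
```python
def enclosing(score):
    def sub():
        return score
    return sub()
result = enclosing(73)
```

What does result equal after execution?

Step 1: enclosing(73) binds parameter score = 73.
Step 2: sub() looks up score in enclosing scope and finds the parameter score = 73.
Step 3: result = 73

The answer is 73.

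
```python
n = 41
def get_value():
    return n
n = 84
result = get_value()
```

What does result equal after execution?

Step 1: n is first set to 41, then reassigned to 84.
Step 2: get_value() is called after the reassignment, so it looks up the current global n = 84.
Step 3: result = 84

The answer is 84.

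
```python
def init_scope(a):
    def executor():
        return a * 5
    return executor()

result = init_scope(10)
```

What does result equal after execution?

Step 1: init_scope(10) binds parameter a = 10.
Step 2: executor() accesses a = 10 from enclosing scope.
Step 3: result = 10 * 5 = 50

The answer is 50.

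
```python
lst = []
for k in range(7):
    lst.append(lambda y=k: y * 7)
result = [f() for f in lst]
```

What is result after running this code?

Step 1: Default arg y=k captures k at each iteration.
Step 2: lst[k] has y defaulting to k, returns k * 7.
Step 3: result = [0, 7, 14, 21, 28, 35, 42]

The answer is [0, 7, 14, 21, 28, 35, 42].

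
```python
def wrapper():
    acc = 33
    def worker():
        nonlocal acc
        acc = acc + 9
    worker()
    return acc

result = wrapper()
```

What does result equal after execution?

Step 1: wrapper() sets acc = 33.
Step 2: worker() uses nonlocal to modify acc in wrapper's scope: acc = 33 + 9 = 42.
Step 3: wrapper() returns the modified acc = 42

The answer is 42.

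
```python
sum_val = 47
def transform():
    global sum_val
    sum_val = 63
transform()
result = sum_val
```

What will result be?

Step 1: sum_val = 47 globally.
Step 2: transform() declares global sum_val and sets it to 63.
Step 3: After transform(), global sum_val = 63. result = 63

The answer is 63.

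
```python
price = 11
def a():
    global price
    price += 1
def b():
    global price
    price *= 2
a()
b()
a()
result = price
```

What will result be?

Step 1: price = 11.
Step 2: a(): price = 11 + 1 = 12.
Step 3: b(): price = 12 * 2 = 24.
Step 4: a(): price = 24 + 1 = 25

The answer is 25.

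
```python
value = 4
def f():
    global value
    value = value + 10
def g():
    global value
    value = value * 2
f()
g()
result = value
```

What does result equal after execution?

Step 1: value = 4.
Step 2: f() adds 10: value = 4 + 10 = 14.
Step 3: g() doubles: value = 14 * 2 = 28.
Step 4: result = 28

The answer is 28.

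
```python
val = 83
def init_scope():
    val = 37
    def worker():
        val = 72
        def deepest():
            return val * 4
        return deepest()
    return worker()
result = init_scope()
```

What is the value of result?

Step 1: deepest() looks up val through LEGB: not local, finds val = 72 in enclosing worker().
Step 2: Returns 72 * 4 = 288.
Step 3: result = 288

The answer is 288.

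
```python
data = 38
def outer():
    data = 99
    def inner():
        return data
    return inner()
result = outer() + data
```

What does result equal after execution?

Step 1: Global data = 38. outer() shadows with data = 99.
Step 2: inner() returns enclosing data = 99. outer() = 99.
Step 3: result = 99 + global data (38) = 137

The answer is 137.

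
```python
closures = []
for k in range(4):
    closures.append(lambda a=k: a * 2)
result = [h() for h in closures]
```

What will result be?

Step 1: Default arg a=k captures k at each iteration.
Step 2: closures[k] has a defaulting to k, returns k * 2.
Step 3: result = [0, 2, 4, 6]

The answer is [0, 2, 4, 6].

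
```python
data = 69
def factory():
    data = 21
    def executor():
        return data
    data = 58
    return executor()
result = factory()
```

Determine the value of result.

Step 1: factory() sets data = 21, then later data = 58.
Step 2: executor() is called after data is reassigned to 58. Closures capture variables by reference, not by value.
Step 3: result = 58

The answer is 58.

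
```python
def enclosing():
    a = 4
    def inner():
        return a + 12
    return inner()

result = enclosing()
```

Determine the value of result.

Step 1: enclosing() defines a = 4.
Step 2: inner() reads a = 4 from enclosing scope, returns 4 + 12 = 16.
Step 3: result = 16

The answer is 16.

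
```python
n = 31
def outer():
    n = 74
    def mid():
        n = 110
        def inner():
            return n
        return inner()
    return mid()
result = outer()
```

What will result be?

Step 1: Three levels of shadowing: global 31, outer 74, mid 110.
Step 2: inner() finds n = 110 in enclosing mid() scope.
Step 3: result = 110

The answer is 110.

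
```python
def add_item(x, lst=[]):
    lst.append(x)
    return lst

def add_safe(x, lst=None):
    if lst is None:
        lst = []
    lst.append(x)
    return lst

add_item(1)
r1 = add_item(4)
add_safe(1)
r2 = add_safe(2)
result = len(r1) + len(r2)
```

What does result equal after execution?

Step 1: add_item shares mutable default: after 2 calls, lst = [1, 4], len = 2.
Step 2: add_safe creates fresh list each time: r2 = [2], len = 1.
Step 3: result = 2 + 1 = 3

The answer is 3.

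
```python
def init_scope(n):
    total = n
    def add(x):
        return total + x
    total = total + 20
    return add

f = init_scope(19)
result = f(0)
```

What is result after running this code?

Step 1: init_scope(19) sets total = 19, then total = 19 + 20 = 39.
Step 2: Closures capture by reference, so add sees total = 39.
Step 3: f(0) returns 39 + 0 = 39

The answer is 39.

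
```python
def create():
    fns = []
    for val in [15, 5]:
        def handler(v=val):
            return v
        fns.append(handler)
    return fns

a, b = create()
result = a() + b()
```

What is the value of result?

Step 1: Default argument v=val captures val at each iteration.
Step 2: a() returns 15 (captured at first iteration), b() returns 5 (captured at second).
Step 3: result = 15 + 5 = 20

The answer is 20.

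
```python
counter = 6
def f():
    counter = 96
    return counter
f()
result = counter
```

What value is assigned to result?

Step 1: Global counter = 6.
Step 2: f() creates local counter = 96 (shadow, not modification).
Step 3: After f() returns, global counter is unchanged. result = 6

The answer is 6.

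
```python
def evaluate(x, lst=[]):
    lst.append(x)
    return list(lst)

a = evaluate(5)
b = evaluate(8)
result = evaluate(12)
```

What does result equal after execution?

Step 1: Default list is shared. list() creates copies for return values.
Step 2: Internal list grows: [5] -> [5, 8] -> [5, 8, 12].
Step 3: result = [5, 8, 12]

The answer is [5, 8, 12].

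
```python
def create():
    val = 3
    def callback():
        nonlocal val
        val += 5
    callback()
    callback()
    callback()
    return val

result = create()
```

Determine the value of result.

Step 1: val starts at 3.
Step 2: callback() is called 3 times, each adding 5.
Step 3: val = 3 + 5 * 3 = 18

The answer is 18.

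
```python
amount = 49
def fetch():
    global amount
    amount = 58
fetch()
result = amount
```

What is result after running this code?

Step 1: amount = 49 globally.
Step 2: fetch() declares global amount and sets it to 58.
Step 3: After fetch(), global amount = 58. result = 58

The answer is 58.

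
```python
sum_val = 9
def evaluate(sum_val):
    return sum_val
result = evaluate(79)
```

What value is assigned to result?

Step 1: Global sum_val = 9.
Step 2: evaluate(79) takes parameter sum_val = 79, which shadows the global.
Step 3: result = 79

The answer is 79.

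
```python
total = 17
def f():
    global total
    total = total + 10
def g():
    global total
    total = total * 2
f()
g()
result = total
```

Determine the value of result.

Step 1: total = 17.
Step 2: f() adds 10: total = 17 + 10 = 27.
Step 3: g() doubles: total = 27 * 2 = 54.
Step 4: result = 54

The answer is 54.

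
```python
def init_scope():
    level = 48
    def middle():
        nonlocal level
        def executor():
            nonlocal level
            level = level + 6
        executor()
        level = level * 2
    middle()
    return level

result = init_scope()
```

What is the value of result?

Step 1: level = 48.
Step 2: executor() adds 6: level = 48 + 6 = 54.
Step 3: middle() doubles: level = 54 * 2 = 108.
Step 4: result = 108

The answer is 108.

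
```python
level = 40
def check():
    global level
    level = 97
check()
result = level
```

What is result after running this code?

Step 1: level = 40 globally.
Step 2: check() declares global level and sets it to 97.
Step 3: After check(), global level = 97. result = 97

The answer is 97.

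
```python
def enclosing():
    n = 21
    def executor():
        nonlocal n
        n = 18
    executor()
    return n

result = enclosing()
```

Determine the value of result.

Step 1: enclosing() sets n = 21.
Step 2: executor() uses nonlocal to reassign n = 18.
Step 3: result = 18

The answer is 18.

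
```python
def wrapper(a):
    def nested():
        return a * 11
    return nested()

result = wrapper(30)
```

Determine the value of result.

Step 1: wrapper(30) binds parameter a = 30.
Step 2: nested() accesses a = 30 from enclosing scope.
Step 3: result = 30 * 11 = 330

The answer is 330.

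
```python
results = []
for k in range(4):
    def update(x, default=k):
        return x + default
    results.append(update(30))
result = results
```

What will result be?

Step 1: Default argument default=k is evaluated at function definition time.
Step 2: Each iteration creates update with default = current k value.
Step 3: update(30) returns 30 + default. results = [30, 31, 32, 33]

The answer is [30, 31, 32, 33].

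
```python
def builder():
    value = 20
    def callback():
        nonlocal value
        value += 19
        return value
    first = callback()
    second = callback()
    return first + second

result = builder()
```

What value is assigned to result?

Step 1: value starts at 20.
Step 2: First call: value = 20 + 19 = 39, returns 39.
Step 3: Second call: value = 39 + 19 = 58, returns 58.
Step 4: result = 39 + 58 = 97

The answer is 97.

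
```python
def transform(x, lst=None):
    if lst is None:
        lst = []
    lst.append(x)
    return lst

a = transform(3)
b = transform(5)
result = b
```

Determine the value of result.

Step 1: None default with guard creates a NEW list each call.
Step 2: a = [3] (fresh list). b = [5] (another fresh list).
Step 3: result = [5] (this is the fix for mutable default)

The answer is [5].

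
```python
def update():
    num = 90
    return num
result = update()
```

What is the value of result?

Step 1: update() defines num = 90 in its local scope.
Step 2: return num finds the local variable num = 90.
Step 3: result = 90

The answer is 90.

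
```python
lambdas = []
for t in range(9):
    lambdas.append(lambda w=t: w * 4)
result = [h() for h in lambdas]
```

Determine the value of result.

Step 1: Default arg w=t captures t at each iteration.
Step 2: lambdas[k] has w defaulting to k, returns k * 4.
Step 3: result = [0, 4, 8, 12, 16, 20, 24, 28, 32]

The answer is [0, 4, 8, 12, 16, 20, 24, 28, 32].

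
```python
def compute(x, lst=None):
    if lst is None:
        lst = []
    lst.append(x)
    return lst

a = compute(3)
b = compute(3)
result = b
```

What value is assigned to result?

Step 1: None default with guard creates a NEW list each call.
Step 2: a = [3] (fresh list). b = [3] (another fresh list).
Step 3: result = [3] (this is the fix for mutable default)

The answer is [3].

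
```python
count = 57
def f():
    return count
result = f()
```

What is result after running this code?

Step 1: count = 57 is defined in the global scope.
Step 2: f() looks up count. No local count exists, so Python checks the global scope via LEGB rule and finds count = 57.
Step 3: result = 57

The answer is 57.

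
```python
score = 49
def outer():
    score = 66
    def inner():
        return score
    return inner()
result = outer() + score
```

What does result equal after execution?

Step 1: Global score = 49. outer() shadows with score = 66.
Step 2: inner() returns enclosing score = 66. outer() = 66.
Step 3: result = 66 + global score (49) = 115

The answer is 115.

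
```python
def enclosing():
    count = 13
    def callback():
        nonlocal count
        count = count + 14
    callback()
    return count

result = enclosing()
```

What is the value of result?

Step 1: enclosing() sets count = 13.
Step 2: callback() uses nonlocal to modify count in enclosing's scope: count = 13 + 14 = 27.
Step 3: enclosing() returns the modified count = 27

The answer is 27.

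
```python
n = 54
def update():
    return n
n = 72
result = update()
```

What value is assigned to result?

Step 1: n is first set to 54, then reassigned to 72.
Step 2: update() is called after the reassignment, so it looks up the current global n = 72.
Step 3: result = 72

The answer is 72.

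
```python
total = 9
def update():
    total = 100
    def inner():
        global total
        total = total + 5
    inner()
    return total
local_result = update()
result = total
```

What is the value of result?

Step 1: Global total = 9. update() creates local total = 100.
Step 2: inner() declares global total and adds 5: global total = 9 + 5 = 14.
Step 3: update() returns its local total = 100 (unaffected by inner).
Step 4: result = global total = 14

The answer is 14.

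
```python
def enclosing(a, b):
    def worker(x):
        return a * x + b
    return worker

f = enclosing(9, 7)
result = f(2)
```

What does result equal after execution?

Step 1: enclosing(9, 7) captures a = 9, b = 7.
Step 2: f(2) computes 9 * 2 + 7 = 25.
Step 3: result = 25

The answer is 25.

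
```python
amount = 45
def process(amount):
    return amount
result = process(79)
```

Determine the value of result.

Step 1: Global amount = 45.
Step 2: process(79) takes parameter amount = 79, which shadows the global.
Step 3: result = 79

The answer is 79.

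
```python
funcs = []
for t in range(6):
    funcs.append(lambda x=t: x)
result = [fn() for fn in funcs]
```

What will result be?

Step 1: Default arg x=t captures t at each iteration.
Step 2: Each lambda has its own default: 0, 1, ..., 5.
Step 3: result = [0, 1, 2, 3, 4, 5]

The answer is [0, 1, 2, 3, 4, 5].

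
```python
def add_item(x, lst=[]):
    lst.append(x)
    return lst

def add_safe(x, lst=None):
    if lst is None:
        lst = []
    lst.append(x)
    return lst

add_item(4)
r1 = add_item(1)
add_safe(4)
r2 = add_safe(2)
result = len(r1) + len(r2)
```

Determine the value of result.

Step 1: add_item shares mutable default: after 2 calls, lst = [4, 1], len = 2.
Step 2: add_safe creates fresh list each time: r2 = [2], len = 1.
Step 3: result = 2 + 1 = 3

The answer is 3.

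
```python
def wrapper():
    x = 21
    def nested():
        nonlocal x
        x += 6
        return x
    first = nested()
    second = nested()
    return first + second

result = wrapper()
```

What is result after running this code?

Step 1: x starts at 21.
Step 2: First call: x = 21 + 6 = 27, returns 27.
Step 3: Second call: x = 27 + 6 = 33, returns 33.
Step 4: result = 27 + 33 = 60

The answer is 60.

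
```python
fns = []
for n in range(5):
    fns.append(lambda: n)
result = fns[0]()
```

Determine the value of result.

Step 1: The loop creates 5 lambdas, all referencing the same variable n.
Step 2: After the loop, n = 4 (final value).
Step 3: fns[0]() looks up n at call time and finds 4. This is the late binding gotcha. result = 4

The answer is 4.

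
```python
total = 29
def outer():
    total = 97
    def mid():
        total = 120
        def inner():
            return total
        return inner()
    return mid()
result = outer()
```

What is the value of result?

Step 1: Three levels of shadowing: global 29, outer 97, mid 120.
Step 2: inner() finds total = 120 in enclosing mid() scope.
Step 3: result = 120

The answer is 120.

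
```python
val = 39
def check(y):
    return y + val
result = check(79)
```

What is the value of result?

Step 1: val = 39 is defined globally.
Step 2: check(79) uses parameter y = 79 and looks up val from global scope = 39.
Step 3: result = 79 + 39 = 118

The answer is 118.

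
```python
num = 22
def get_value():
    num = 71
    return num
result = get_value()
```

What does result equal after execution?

Step 1: Global num = 22.
Step 2: get_value() creates local num = 71, shadowing the global.
Step 3: Returns local num = 71. result = 71

The answer is 71.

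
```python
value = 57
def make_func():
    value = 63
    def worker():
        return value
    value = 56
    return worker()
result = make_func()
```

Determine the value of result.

Step 1: make_func() sets value = 63, then later value = 56.
Step 2: worker() is called after value is reassigned to 56. Closures capture variables by reference, not by value.
Step 3: result = 56

The answer is 56.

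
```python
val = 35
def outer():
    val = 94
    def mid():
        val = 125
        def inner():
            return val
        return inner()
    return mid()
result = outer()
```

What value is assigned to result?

Step 1: Three levels of shadowing: global 35, outer 94, mid 125.
Step 2: inner() finds val = 125 in enclosing mid() scope.
Step 3: result = 125

The answer is 125.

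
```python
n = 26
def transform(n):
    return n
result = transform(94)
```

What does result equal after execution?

Step 1: Global n = 26.
Step 2: transform(94) takes parameter n = 94, which shadows the global.
Step 3: result = 94

The answer is 94.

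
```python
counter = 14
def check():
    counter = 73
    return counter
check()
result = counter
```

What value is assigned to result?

Step 1: Global counter = 14.
Step 2: check() creates local counter = 73 (shadow, not modification).
Step 3: After check() returns, global counter is unchanged. result = 14

The answer is 14.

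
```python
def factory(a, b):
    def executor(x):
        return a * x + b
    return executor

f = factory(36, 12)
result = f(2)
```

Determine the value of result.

Step 1: factory(36, 12) captures a = 36, b = 12.
Step 2: f(2) computes 36 * 2 + 12 = 84.
Step 3: result = 84

The answer is 84.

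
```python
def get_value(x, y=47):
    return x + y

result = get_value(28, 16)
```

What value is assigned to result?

Step 1: get_value(28, 16) overrides default y with 16.
Step 2: Returns 28 + 16 = 44.
Step 3: result = 44

The answer is 44.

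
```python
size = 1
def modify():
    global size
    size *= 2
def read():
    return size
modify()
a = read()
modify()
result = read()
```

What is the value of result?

Step 1: size = 1.
Step 2: First modify(): size = 1 * 2 = 2.
Step 3: Second modify(): size = 2 * 2 = 4.
Step 4: read() returns 4

The answer is 4.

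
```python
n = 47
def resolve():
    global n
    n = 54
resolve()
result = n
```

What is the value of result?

Step 1: n = 47 globally.
Step 2: resolve() declares global n and sets it to 54.
Step 3: After resolve(), global n = 54. result = 54

The answer is 54.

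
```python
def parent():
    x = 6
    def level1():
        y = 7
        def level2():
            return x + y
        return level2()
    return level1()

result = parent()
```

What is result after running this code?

Step 1: x = 6 in parent. y = 7 in level1.
Step 2: level2() reads x = 6 and y = 7 from enclosing scopes.
Step 3: result = 6 + 7 = 13

The answer is 13.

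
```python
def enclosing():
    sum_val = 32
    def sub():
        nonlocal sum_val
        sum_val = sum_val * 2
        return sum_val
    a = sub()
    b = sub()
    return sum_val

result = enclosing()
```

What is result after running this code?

Step 1: sum_val starts at 32.
Step 2: First sub(): sum_val = 32 * 2 = 64.
Step 3: Second sub(): sum_val = 64 * 2 = 128.
Step 4: result = 128

The answer is 128.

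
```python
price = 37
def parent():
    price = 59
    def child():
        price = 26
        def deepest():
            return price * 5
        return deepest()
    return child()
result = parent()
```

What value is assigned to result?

Step 1: deepest() looks up price through LEGB: not local, finds price = 26 in enclosing child().
Step 2: Returns 26 * 5 = 130.
Step 3: result = 130

The answer is 130.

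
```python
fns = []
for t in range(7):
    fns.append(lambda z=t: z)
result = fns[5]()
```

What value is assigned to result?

Step 1: Default argument z=t captures t's value at each iteration.
Step 2: fns[5] captured z = 5 when t was 5.
Step 3: result = 5

The answer is 5.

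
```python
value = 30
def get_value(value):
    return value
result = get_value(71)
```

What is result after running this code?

Step 1: Global value = 30.
Step 2: get_value(71) takes parameter value = 71, which shadows the global.
Step 3: result = 71

The answer is 71.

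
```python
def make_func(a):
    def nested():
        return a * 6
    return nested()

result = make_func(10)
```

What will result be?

Step 1: make_func(10) binds parameter a = 10.
Step 2: nested() accesses a = 10 from enclosing scope.
Step 3: result = 10 * 6 = 60

The answer is 60.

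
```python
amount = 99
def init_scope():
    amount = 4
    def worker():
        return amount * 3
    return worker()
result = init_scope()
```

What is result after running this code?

Step 1: init_scope() shadows global amount with amount = 4.
Step 2: worker() finds amount = 4 in enclosing scope, computes 4 * 3 = 12.
Step 3: result = 12

The answer is 12.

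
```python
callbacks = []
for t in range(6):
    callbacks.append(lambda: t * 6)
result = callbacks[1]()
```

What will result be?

Step 1: All lambdas reference the same variable t (late binding).
Step 2: After the loop, t = 5. Every lambda returns t * 6.
Step 3: callbacks[1]() = 5 * 6 = 30

The answer is 30.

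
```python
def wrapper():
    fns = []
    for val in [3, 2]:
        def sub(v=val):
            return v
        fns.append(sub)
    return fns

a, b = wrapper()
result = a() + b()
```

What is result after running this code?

Step 1: Default argument v=val captures val at each iteration.
Step 2: a() returns 3 (captured at first iteration), b() returns 2 (captured at second).
Step 3: result = 3 + 2 = 5

The answer is 5.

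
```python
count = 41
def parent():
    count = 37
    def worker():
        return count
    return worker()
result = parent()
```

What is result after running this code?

Step 1: count = 41 globally, but parent() defines count = 37 locally.
Step 2: worker() looks up count. Not in local scope, so checks enclosing scope (parent) and finds count = 37.
Step 3: result = 37

The answer is 37.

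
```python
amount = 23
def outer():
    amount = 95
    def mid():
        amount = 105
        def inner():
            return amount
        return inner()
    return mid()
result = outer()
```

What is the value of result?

Step 1: Three levels of shadowing: global 23, outer 95, mid 105.
Step 2: inner() finds amount = 105 in enclosing mid() scope.
Step 3: result = 105

The answer is 105.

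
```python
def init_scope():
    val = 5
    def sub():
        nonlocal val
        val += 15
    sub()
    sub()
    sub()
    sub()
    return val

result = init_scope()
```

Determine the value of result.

Step 1: val starts at 5.
Step 2: sub() is called 4 times, each adding 15.
Step 3: val = 5 + 15 * 4 = 65

The answer is 65.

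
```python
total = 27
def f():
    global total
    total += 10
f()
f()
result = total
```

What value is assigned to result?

Step 1: total = 27.
Step 2: First f(): total = 27 + 10 = 37.
Step 3: Second f(): total = 37 + 10 = 47. result = 47

The answer is 47.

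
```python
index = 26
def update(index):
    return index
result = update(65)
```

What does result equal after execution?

Step 1: Global index = 26.
Step 2: update(65) takes parameter index = 65, which shadows the global.
Step 3: result = 65

The answer is 65.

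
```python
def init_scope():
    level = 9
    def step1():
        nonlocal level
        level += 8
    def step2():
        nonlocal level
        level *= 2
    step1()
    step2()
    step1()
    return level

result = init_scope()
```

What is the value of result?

Step 1: level = 9.
Step 2: step1(): level = 9 + 8 = 17.
Step 3: step2(): level = 17 * 2 = 34.
Step 4: step1(): level = 34 + 8 = 42. result = 42

The answer is 42.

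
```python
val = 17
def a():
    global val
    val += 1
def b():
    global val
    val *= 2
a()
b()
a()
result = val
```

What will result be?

Step 1: val = 17.
Step 2: a(): val = 17 + 1 = 18.
Step 3: b(): val = 18 * 2 = 36.
Step 4: a(): val = 36 + 1 = 37

The answer is 37.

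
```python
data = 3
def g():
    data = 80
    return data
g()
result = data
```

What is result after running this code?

Step 1: data = 3 globally.
Step 2: g() creates a LOCAL data = 80 (no global keyword!).
Step 3: The global data is unchanged. result = 3

The answer is 3.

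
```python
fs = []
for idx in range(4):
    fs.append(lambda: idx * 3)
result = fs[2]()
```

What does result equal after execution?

Step 1: All lambdas reference the same variable idx (late binding).
Step 2: After the loop, idx = 3. Every lambda returns idx * 3.
Step 3: fs[2]() = 3 * 3 = 9

The answer is 9.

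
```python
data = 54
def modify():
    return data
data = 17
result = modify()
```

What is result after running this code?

Step 1: data is first set to 54, then reassigned to 17.
Step 2: modify() is called after the reassignment, so it looks up the current global data = 17.
Step 3: result = 17

The answer is 17.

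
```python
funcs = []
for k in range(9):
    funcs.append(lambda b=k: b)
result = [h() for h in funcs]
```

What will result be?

Step 1: Default arg b=k captures k at each iteration.
Step 2: Each lambda has its own default: 0, 1, ..., 8.
Step 3: result = [0, 1, 2, 3, 4, 5, 6, 7, 8]

The answer is [0, 1, 2, 3, 4, 5, 6, 7, 8].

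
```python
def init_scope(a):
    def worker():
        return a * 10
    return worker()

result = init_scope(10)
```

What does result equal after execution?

Step 1: init_scope(10) binds parameter a = 10.
Step 2: worker() accesses a = 10 from enclosing scope.
Step 3: result = 10 * 10 = 100

The answer is 100.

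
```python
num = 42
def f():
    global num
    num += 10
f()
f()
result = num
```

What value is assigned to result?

Step 1: num = 42.
Step 2: First f(): num = 42 + 10 = 52.
Step 3: Second f(): num = 52 + 10 = 62. result = 62

The answer is 62.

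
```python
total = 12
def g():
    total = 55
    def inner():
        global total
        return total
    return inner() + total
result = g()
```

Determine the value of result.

Step 1: Global total = 12. g() shadows with local total = 55.
Step 2: inner() uses global keyword, so inner() returns global total = 12.
Step 3: g() returns 12 + 55 = 67

The answer is 67.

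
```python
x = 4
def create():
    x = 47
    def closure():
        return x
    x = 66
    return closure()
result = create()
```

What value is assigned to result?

Step 1: create() sets x = 47, then later x = 66.
Step 2: closure() is called after x is reassigned to 66. Closures capture variables by reference, not by value.
Step 3: result = 66

The answer is 66.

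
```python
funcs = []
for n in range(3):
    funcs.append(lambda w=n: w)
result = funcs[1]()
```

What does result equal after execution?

Step 1: Default argument w=n captures n's value at each iteration.
Step 2: funcs[1] captured w = 1 when n was 1.
Step 3: result = 1

The answer is 1.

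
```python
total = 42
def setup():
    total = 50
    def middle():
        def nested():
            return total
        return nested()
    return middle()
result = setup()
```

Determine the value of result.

Step 1: setup() defines total = 50. middle() and nested() have no local total.
Step 2: nested() checks local (none), enclosing middle() (none), enclosing setup() and finds total = 50.
Step 3: result = 50

The answer is 50.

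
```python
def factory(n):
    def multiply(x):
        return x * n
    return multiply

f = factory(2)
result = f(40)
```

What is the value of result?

Step 1: factory(2) returns multiply closure with n = 2.
Step 2: f(40) computes 40 * 2 = 80.
Step 3: result = 80

The answer is 80.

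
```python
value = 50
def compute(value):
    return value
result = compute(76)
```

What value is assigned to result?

Step 1: Global value = 50.
Step 2: compute(76) takes parameter value = 76, which shadows the global.
Step 3: result = 76

The answer is 76.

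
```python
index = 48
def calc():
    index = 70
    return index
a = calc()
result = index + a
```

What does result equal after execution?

Step 1: Global index = 48. calc() returns local index = 70.
Step 2: a = 70. Global index still = 48.
Step 3: result = 48 + 70 = 118

The answer is 118.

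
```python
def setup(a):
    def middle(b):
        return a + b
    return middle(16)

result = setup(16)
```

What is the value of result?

Step 1: setup(16) passes a = 16.
Step 2: middle(16) has b = 16, reads a = 16 from enclosing.
Step 3: result = 16 + 16 = 32

The answer is 32.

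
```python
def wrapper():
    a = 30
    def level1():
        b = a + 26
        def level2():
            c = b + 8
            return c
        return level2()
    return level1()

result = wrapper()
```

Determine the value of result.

Step 1: a = 30. b = a + 26 = 56.
Step 2: c = b + 8 = 56 + 8 = 64.
Step 3: result = 64

The answer is 64.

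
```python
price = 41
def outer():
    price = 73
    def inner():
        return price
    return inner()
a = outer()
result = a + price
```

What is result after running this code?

Step 1: outer() has local price = 73. inner() reads from enclosing.
Step 2: outer() returns 73. Global price = 41 unchanged.
Step 3: result = 73 + 41 = 114

The answer is 114.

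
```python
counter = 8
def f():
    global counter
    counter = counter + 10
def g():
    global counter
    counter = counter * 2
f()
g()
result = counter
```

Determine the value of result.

Step 1: counter = 8.
Step 2: f() adds 10: counter = 8 + 10 = 18.
Step 3: g() doubles: counter = 18 * 2 = 36.
Step 4: result = 36

The answer is 36.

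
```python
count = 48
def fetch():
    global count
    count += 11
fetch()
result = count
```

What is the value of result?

Step 1: count = 48 globally.
Step 2: fetch() modifies global count: count += 11 = 59.
Step 3: result = 59

The answer is 59.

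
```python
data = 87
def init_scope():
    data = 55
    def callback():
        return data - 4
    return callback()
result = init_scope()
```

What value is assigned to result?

Step 1: init_scope() shadows global data with data = 55.
Step 2: callback() finds data = 55 in enclosing scope, computes 55 - 4 = 51.
Step 3: result = 51

The answer is 51.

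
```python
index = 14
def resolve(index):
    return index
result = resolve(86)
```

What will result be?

Step 1: Global index = 14.
Step 2: resolve(86) takes parameter index = 86, which shadows the global.
Step 3: result = 86

The answer is 86.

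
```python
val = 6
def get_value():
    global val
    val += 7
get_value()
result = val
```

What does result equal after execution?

Step 1: val = 6 globally.
Step 2: get_value() modifies global val: val += 7 = 13.
Step 3: result = 13

The answer is 13.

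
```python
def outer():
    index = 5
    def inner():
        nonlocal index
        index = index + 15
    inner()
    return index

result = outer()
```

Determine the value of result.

Step 1: outer() sets index = 5.
Step 2: inner() uses nonlocal to modify index in outer's scope: index = 5 + 15 = 20.
Step 3: outer() returns the modified index = 20

The answer is 20.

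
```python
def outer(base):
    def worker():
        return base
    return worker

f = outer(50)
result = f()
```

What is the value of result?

Step 1: outer(50) creates closure capturing base = 50.
Step 2: f() returns the captured base = 50.
Step 3: result = 50

The answer is 50.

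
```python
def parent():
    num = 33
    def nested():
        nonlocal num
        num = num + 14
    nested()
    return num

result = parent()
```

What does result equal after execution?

Step 1: parent() sets num = 33.
Step 2: nested() uses nonlocal to modify num in parent's scope: num = 33 + 14 = 47.
Step 3: parent() returns the modified num = 47

The answer is 47.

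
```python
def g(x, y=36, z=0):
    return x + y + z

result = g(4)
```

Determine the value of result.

Step 1: g(4) uses defaults y = 36, z = 0.
Step 2: Returns 4 + 36 + 0 = 40.
Step 3: result = 40

The answer is 40.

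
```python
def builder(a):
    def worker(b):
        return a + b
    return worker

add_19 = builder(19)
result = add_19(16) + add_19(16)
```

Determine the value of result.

Step 1: add_19 captures a = 19.
Step 2: add_19(16) = 19 + 16 = 35, called twice.
Step 3: result = 35 + 35 = 70

The answer is 70.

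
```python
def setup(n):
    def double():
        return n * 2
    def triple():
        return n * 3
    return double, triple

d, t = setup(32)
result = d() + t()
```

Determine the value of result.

Step 1: Both closures capture the same n = 32.
Step 2: d() = 32 * 2 = 64, t() = 32 * 3 = 96.
Step 3: result = 64 + 96 = 160

The answer is 160.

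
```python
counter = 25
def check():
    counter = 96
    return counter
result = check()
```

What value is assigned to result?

Step 1: Global counter = 25.
Step 2: check() creates local counter = 96, shadowing the global.
Step 3: Returns local counter = 96. result = 96

The answer is 96.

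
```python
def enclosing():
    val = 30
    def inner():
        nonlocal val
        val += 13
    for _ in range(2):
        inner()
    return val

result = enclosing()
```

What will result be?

Step 1: val = 30.
Step 2: inner() is called 2 times in a loop, each adding 13 via nonlocal.
Step 3: val = 30 + 13 * 2 = 56

The answer is 56.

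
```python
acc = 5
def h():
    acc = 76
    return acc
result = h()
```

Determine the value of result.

Step 1: Global acc = 5.
Step 2: h() creates local acc = 76, shadowing the global.
Step 3: Returns local acc = 76. result = 76

The answer is 76.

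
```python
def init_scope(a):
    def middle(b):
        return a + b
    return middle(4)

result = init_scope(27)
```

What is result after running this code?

Step 1: init_scope(27) passes a = 27.
Step 2: middle(4) has b = 4, reads a = 27 from enclosing.
Step 3: result = 27 + 4 = 31

The answer is 31.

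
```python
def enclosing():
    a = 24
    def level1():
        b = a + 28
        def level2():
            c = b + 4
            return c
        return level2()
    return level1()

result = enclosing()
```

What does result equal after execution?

Step 1: a = 24. b = a + 28 = 52.
Step 2: c = b + 4 = 52 + 4 = 56.
Step 3: result = 56

The answer is 56.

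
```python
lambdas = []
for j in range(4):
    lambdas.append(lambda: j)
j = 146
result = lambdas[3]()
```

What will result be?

Step 1: Lambdas capture the variable j by reference, not by value.
Step 2: After the loop, j is reassigned to 146.
Step 3: lambdas[3]() looks up the current j = 146. result = 146

The answer is 146.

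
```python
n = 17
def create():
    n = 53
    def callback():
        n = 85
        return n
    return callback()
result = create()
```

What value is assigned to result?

Step 1: Three scopes define n: global (17), create (53), callback (85).
Step 2: callback() has its own local n = 85, which shadows both enclosing and global.
Step 3: result = 85 (local wins in LEGB)

The answer is 85.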